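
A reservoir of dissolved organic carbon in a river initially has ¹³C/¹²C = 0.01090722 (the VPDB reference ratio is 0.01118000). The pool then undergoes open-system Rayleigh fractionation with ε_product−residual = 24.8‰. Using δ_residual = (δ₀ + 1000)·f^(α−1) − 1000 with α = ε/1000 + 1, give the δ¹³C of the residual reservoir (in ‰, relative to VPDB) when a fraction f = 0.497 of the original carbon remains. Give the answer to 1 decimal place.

-41.2‰

δ₀ = (0.01090722/0.01118000 − 1)×1000 = (0.975601 − 1)×1000 = -24.399‰
α − 1 = ε/1000 = 0.0248
f^(α−1) = 0.497^(0.0248) = 0.982810
δ_res = (-24.399 + 1000) × 0.982810 − 1000 = 958.831 − 1000 = -41.17‰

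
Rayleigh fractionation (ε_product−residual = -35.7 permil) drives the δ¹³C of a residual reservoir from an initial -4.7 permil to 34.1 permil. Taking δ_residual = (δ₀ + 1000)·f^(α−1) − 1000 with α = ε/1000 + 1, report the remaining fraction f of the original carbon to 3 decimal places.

α − 1 = ε/1000 = -0.0357
(δ_res + 1000)/(δ₀ + 1000) = (34.1 + 1000)/(-4.7 + 1000) = 1034.1/995.3 = 1.038983
f = 1.038983^(1/-0.0357) = exp(ln(1.038983)/-0.0357) = exp(0.03824/-0.0357)
f = exp(-1.0712) = 0.3426

0.343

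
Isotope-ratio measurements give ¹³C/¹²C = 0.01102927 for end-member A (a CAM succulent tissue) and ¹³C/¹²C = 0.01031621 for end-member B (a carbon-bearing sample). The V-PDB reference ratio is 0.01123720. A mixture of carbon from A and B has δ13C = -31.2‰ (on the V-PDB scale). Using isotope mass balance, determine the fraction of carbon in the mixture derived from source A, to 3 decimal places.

δ_A = (0.01102927/0.01123720 − 1)×1000 = (0.981496 − 1)×1000 = -18.504‰
δ_B = (0.01031621/0.01123720 − 1)×1000 = (0.918041 − 1)×1000 = -81.959‰
f_A = (δ_mix − δ_B)/(δ_A − δ_B) = (-31.2 − (-81.959))/(-18.504 − (-81.959))
f_A = 50.759 / 63.455 = 0.7999

0.800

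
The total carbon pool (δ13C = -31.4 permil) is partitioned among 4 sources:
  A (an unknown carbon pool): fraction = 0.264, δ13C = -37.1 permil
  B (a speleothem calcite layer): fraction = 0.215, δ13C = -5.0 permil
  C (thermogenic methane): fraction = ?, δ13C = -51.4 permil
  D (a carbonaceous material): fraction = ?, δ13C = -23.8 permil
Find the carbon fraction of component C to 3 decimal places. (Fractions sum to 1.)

0.295

Let f_C and f_D be the unknown fractions; fractions sum to 1 so f_C + f_D = 0.521.
Mass balance: Σ fᵢ·δᵢ = δ_bulk ⇒ f_C·(-51.4) + f_D·(-23.8) = -31.4 − (-10.869) = -20.531
Substitute f_D = 0.521 − f_C:
f_C·(-51.4 − -23.8) = -20.531 − 0.521×(-23.8) = -8.131
f_C = -8.131 / -27.6 = 0.2946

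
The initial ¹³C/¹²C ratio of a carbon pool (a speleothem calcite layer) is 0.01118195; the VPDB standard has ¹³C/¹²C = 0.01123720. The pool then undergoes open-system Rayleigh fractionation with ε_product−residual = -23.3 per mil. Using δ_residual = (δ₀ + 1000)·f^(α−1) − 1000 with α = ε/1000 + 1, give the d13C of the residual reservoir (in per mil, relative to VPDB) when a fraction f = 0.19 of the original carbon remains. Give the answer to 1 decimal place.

34.3 per mil

δ₀ = (0.01118195/0.01123720 − 1)×1000 = (0.995083 − 1)×1000 = -4.917 per mil
α − 1 = ε/1000 = -0.0233
f^(α−1) = 0.19^(-0.0233) = 1.039453
δ_res = (-4.917 + 1000) × 1.039453 − 1000 = 1034.343 − 1000 = 34.34 per mil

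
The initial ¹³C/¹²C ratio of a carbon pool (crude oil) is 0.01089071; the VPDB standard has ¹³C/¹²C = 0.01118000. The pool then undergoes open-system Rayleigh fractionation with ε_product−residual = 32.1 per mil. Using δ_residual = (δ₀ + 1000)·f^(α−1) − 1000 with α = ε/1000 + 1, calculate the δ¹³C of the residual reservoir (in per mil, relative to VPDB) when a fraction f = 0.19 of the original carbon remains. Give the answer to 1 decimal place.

-76.4 per mil

δ₀ = (0.01089071/0.01118000 − 1)×1000 = (0.974124 − 1)×1000 = -25.876 per mil
α − 1 = ε/1000 = 0.0321
f^(α−1) = 0.19^(0.0321) = 0.948087
δ_res = (-25.876 + 1000) × 0.948087 − 1000 = 923.554 − 1000 = -76.45 per mil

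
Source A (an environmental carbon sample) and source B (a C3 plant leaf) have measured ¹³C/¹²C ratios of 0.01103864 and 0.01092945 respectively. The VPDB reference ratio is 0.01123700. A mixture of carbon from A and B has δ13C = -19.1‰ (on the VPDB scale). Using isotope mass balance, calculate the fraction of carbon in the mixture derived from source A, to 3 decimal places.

0.851

δ_A = (0.01103864/0.01123700 − 1)×1000 = (0.982348 − 1)×1000 = -17.652‰
δ_B = (0.01092945/0.01123700 − 1)×1000 = (0.972631 − 1)×1000 = -27.369‰
f_A = (δ_mix − δ_B)/(δ_A − δ_B) = (-19.1 − (-27.369))/(-17.652 − (-27.369))
f_A = 8.269 / 9.717 = 0.8510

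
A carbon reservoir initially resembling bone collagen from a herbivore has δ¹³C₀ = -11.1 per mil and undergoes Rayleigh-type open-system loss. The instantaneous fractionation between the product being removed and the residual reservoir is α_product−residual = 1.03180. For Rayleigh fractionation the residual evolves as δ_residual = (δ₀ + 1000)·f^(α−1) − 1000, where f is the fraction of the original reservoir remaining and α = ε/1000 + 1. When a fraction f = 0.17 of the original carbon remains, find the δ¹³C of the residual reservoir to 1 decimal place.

Rayleigh residual: δ_res = (δ₀ + 1000)·f^(α−1) − 1000
α − 1 = 0.03180
f^(α−1) = 0.17^(0.03180) = 0.945210
δ_res = (-11.1 + 1000) × 0.945210 − 1000 = 934.718 − 1000 = -65.28 per mil

-65.3 per mil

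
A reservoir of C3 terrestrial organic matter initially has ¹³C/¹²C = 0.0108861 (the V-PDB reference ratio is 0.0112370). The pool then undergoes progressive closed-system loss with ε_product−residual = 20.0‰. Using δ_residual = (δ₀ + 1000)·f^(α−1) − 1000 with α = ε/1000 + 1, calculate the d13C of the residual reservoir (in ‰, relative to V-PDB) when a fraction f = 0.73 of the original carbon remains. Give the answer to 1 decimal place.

δ₀ = (0.0108861/0.0112370 − 1)×1000 = (0.968773 − 1)×1000 = -31.227‰
α − 1 = ε/1000 = 0.0200
f^(α−1) = 0.73^(0.0200) = 0.993726
δ_res = (-31.227 + 1000) × 0.993726 − 1000 = 962.694 − 1000 = -37.31‰

-37.3‰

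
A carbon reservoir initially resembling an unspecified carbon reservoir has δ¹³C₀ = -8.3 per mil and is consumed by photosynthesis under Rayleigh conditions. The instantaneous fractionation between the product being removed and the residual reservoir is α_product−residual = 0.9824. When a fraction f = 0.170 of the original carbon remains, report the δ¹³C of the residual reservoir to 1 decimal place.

23.1 per mil

Rayleigh residual: δ_res = (δ₀ + 1000)·f^(α−1) − 1000
α − 1 = -0.01760
f^(α−1) = 0.170^(-0.01760) = 1.031678
δ_res = (-8.3 + 1000) × 1.031678 − 1000 = 1023.115 − 1000 = 23.11 per mil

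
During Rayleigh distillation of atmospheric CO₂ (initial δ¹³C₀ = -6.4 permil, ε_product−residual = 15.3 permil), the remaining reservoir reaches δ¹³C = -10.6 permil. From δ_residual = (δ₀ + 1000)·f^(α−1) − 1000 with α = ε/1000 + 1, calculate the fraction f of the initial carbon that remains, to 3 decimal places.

α − 1 = ε/1000 = 0.0153
(δ_res + 1000)/(δ₀ + 1000) = (-10.6 + 1000)/(-6.4 + 1000) = 989.4/993.6 = 0.995773
f = 0.995773^(1/0.0153) = exp(ln(0.995773)/0.0153) = exp(-0.00424/0.0153)
f = exp(-0.2769) = 0.7582

0.758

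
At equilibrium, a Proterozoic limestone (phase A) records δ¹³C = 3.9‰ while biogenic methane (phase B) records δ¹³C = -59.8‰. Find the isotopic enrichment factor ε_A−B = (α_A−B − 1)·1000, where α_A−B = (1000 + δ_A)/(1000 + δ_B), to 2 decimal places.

α_A−B = (1000 + 3.9) / (1000 + -59.8) = 1003.9 / 940.2 = 1.067752
ε_A−B = (1.067752 − 1) × 1000 = 67.752‰
(The approximation ε ≈ δ_A − δ_B would give 63.7‰.)

67.75‰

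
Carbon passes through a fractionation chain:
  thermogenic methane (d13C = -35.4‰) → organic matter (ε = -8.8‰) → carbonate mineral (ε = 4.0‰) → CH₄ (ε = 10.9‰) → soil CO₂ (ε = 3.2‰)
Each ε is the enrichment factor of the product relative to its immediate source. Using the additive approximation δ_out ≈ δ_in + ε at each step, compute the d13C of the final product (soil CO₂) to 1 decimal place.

-26.1‰

step 1: δ ≈ -35.4 + (-8.8) = -44.2‰
step 2: δ ≈ -44.2 + (4.0) = -40.2‰
step 3: δ ≈ -40.2 + (10.9) = -29.3‰
step 4: δ ≈ -29.3 + (3.2) = -26.1‰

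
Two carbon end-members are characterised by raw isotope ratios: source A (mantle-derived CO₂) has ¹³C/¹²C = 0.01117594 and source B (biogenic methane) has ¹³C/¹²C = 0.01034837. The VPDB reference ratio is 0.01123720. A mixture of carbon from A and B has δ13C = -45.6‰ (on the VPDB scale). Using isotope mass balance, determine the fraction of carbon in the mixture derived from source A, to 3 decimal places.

δ_A = (0.01117594/0.01123720 − 1)×1000 = (0.994548 − 1)×1000 = -5.452‰
δ_B = (0.01034837/0.01123720 − 1)×1000 = (0.920903 − 1)×1000 = -79.097‰
f_A = (δ_mix − δ_B)/(δ_A − δ_B) = (-45.6 − (-79.097))/(-5.452 − (-79.097))
f_A = 33.497 / 73.646 = 0.4548

0.455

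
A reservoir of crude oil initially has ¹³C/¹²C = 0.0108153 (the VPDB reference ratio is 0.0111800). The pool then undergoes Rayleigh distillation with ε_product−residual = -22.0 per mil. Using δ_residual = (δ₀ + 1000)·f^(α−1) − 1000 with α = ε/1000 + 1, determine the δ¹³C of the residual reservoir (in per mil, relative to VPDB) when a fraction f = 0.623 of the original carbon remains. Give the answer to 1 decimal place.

δ₀ = (0.0108153/0.0111800 − 1)×1000 = (0.967379 − 1)×1000 = -32.621 per mil
α − 1 = ε/1000 = -0.0220
f^(α−1) = 0.623^(-0.0220) = 1.010465
δ_res = (-32.621 + 1000) × 1.010465 − 1000 = 977.503 − 1000 = -22.50 per mil

-22.5 per mil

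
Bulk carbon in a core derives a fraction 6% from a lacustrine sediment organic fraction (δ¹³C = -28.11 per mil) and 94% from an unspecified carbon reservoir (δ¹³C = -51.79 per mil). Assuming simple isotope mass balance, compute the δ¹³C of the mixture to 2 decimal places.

δ_mix = f_A·δ_A + f_B·δ_B
δ_mix = 0.06 × (-28.11) + 0.94 × (-51.79)
δ_mix = -1.687 + -48.683 = -50.369 per mil

-50.37 per mil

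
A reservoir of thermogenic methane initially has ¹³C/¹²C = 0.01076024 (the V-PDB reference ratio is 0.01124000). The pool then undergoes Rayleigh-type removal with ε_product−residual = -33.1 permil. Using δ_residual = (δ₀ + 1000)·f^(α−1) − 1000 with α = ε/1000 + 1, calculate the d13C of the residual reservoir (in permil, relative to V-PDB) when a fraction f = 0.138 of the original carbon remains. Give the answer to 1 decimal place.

22.2 permil

δ₀ = (0.01076024/0.01124000 − 1)×1000 = (0.957317 − 1)×1000 = -42.683 permil
α − 1 = ε/1000 = -0.0331
f^(α−1) = 0.138^(-0.0331) = 1.067751
δ_res = (-42.683 + 1000) × 1.067751 − 1000 = 1022.176 − 1000 = 22.18 permil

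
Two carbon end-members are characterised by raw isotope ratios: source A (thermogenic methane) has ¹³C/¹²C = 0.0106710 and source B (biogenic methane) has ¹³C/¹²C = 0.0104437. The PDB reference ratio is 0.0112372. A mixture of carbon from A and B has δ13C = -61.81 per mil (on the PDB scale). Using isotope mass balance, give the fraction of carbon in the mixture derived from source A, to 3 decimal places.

δ_A = (0.0106710/0.0112372 − 1)×1000 = (0.949614 − 1)×1000 = -50.386 per mil
δ_B = (0.0104437/0.0112372 − 1)×1000 = (0.929386 − 1)×1000 = -70.614 per mil
f_A = (δ_mix − δ_B)/(δ_A − δ_B) = (-61.81 − (-70.614))/(-50.386 − (-70.614))
f_A = 8.804 / 20.227 = 0.4352

0.435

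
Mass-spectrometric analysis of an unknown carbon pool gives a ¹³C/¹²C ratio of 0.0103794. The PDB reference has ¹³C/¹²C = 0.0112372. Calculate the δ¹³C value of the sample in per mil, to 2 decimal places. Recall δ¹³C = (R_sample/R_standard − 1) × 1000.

-76.34 per mil

δ¹³C = (R_sample / R_standard − 1) × 1000
R_sample / R_standard = 0.0103794 / 0.0112372 = 0.923664
δ¹³C = (0.923664 − 1) × 1000 = -76.336 per mil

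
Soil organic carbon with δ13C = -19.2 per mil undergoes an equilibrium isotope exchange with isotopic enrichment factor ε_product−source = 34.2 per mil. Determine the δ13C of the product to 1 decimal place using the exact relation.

To first order, δ_product ≈ δ_source + ε = 15.0 per mil.
Exactly, δ_product = (δ_source + 1000)·(ε/1000 + 1) − 1000.
δ_product = (-19.2 + 1000) × (34.2/1000 + 1) − 1000
δ_product = 14.34 per mil

14.3 per mil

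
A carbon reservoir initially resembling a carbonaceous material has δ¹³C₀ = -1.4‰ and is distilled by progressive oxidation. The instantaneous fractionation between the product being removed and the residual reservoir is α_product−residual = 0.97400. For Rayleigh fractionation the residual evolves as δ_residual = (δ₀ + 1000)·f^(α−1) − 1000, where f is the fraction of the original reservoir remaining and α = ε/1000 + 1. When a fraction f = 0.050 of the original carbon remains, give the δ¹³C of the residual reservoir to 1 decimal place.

Rayleigh residual: δ_res = (δ₀ + 1000)·f^(α−1) − 1000
α − 1 = -0.02600
f^(α−1) = 0.050^(-0.02600) = 1.081003
δ_res = (-1.4 + 1000) × 1.081003 − 1000 = 1079.489 − 1000 = 79.49‰

79.5‰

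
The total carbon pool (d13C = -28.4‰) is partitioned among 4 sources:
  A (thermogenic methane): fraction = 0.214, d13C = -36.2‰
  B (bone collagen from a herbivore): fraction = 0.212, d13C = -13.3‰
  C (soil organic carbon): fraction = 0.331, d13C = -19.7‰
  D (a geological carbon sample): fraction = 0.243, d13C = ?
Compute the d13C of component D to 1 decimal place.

Isotope mass balance: δ_bulk = Σ fᵢ·δᵢ.
-28.4 = 0.214×(-36.2) + 0.212×(-13.3) + 0.331×(-19.7) + 0.243×δ_D
0.243·δ_D = -28.4 − (-17.087) = -11.313
δ_D = -11.313 / 0.243 = -46.56‰

-46.6‰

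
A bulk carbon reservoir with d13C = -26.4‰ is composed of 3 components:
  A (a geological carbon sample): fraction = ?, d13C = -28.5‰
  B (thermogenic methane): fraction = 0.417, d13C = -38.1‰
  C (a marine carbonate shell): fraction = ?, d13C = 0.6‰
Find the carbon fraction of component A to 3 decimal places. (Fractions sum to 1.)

Let f_A and f_C be the unknown fractions; fractions sum to 1 so f_A + f_C = 0.583.
Mass balance: Σ fᵢ·δᵢ = δ_bulk ⇒ f_A·(-28.5) + f_C·(0.6) = -26.4 − (-15.888) = -10.512
Substitute f_C = 0.583 − f_A:
f_A·(-28.5 − 0.6) = -10.512 − 0.583×(0.6) = -10.862
f_A = -10.862 / -29.1 = 0.3733

0.373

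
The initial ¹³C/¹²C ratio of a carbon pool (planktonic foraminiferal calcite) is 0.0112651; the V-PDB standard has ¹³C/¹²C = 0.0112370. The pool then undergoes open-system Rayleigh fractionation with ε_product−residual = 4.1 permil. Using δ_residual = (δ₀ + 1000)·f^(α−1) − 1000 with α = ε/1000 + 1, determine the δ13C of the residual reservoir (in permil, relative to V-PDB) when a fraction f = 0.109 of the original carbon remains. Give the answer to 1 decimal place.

-6.6 permil

δ₀ = (0.0112651/0.0112370 − 1)×1000 = (1.002501 − 1)×1000 = 2.501 permil
α − 1 = ε/1000 = 0.0041
f^(α−1) = 0.109^(0.0041) = 0.990954
δ_res = (2.501 + 1000) × 0.990954 − 1000 = 993.432 − 1000 = -6.57 permil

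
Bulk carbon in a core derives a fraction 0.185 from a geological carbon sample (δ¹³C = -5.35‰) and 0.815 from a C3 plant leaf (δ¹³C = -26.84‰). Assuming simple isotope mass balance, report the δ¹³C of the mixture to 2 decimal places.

-22.86‰

δ_mix = f_A·δ_A + f_B·δ_B
δ_mix = 0.185 × (-5.35) + 0.815 × (-26.84)
δ_mix = -0.990 + -21.875 = -22.864‰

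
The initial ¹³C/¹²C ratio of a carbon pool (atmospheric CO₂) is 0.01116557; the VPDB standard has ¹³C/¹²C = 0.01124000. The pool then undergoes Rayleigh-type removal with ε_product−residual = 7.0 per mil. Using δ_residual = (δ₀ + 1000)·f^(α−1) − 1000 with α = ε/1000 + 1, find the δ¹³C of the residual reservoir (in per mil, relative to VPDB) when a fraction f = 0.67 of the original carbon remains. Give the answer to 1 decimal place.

δ₀ = (0.01116557/0.01124000 − 1)×1000 = (0.993378 − 1)×1000 = -6.622 per mil
α − 1 = ε/1000 = 0.0070
f^(α−1) = 0.67^(0.0070) = 0.997201
δ_res = (-6.622 + 1000) × 0.997201 − 1000 = 990.597 − 1000 = -9.40 per mil

-9.4 per mil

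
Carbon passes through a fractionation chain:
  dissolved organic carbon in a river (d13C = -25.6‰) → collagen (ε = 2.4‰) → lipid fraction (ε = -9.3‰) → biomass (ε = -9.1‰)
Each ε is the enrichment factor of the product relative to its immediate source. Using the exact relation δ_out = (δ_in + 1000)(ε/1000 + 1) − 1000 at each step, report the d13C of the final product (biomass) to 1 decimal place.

step 1: δ = (-25.60 + 1000)·(2.4/1000 + 1) − 1000 = -23.26‰
step 2: δ = (-23.26 + 1000)·(-9.3/1000 + 1) − 1000 = -32.35‰
step 3: δ = (-32.35 + 1000)·(-9.1/1000 + 1) − 1000 = -41.15‰

-41.2‰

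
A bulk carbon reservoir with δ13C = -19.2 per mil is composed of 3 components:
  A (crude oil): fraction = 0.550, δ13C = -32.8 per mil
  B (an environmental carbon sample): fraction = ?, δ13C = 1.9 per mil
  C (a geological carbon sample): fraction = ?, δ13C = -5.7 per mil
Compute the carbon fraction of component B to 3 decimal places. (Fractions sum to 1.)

0.185

Let f_B and f_C be the unknown fractions; fractions sum to 1 so f_B + f_C = 0.450.
Mass balance: Σ fᵢ·δᵢ = δ_bulk ⇒ f_B·(1.9) + f_C·(-5.7) = -19.2 − (-18.040) = -1.160
Substitute f_C = 0.450 − f_B:
f_B·(1.9 − -5.7) = -1.160 − 0.450×(-5.7) = 1.405
f_B = 1.405 / 7.6 = 0.1849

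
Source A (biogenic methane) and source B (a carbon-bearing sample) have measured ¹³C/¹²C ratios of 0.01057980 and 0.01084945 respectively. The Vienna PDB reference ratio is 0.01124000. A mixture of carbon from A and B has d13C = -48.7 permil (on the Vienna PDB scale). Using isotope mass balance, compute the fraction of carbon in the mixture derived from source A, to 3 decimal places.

δ_A = (0.01057980/0.01124000 − 1)×1000 = (0.941263 − 1)×1000 = -58.737 permil
δ_B = (0.01084945/0.01124000 − 1)×1000 = (0.965254 − 1)×1000 = -34.746 permil
f_A = (δ_mix − δ_B)/(δ_A − δ_B) = (-48.7 − (-34.746))/(-58.737 − (-34.746))
f_A = -13.954 / -23.990 = 0.5816

0.582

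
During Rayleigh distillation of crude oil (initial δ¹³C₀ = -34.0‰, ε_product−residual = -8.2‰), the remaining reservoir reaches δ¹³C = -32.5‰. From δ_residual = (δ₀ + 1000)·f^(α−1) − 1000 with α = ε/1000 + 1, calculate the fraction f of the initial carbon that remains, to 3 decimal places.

0.828

α − 1 = ε/1000 = -0.0082
(δ_res + 1000)/(δ₀ + 1000) = (-32.5 + 1000)/(-34.0 + 1000) = 967.5/966.0 = 1.001553
f = 1.001553^(1/-0.0082) = exp(ln(1.001553)/-0.0082) = exp(0.00155/-0.0082)
f = exp(-0.1892) = 0.8276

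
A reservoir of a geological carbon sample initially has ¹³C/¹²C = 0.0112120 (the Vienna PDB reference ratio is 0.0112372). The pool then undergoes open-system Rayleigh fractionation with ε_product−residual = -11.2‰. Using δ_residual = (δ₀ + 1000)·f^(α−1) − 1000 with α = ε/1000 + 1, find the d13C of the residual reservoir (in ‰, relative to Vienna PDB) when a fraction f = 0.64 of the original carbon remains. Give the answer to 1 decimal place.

2.8‰

δ₀ = (0.0112120/0.0112372 − 1)×1000 = (0.997757 − 1)×1000 = -2.243‰
α − 1 = ε/1000 = -0.0112
f^(α−1) = 0.64^(-0.0112) = 1.005011
δ_res = (-2.243 + 1000) × 1.005011 − 1000 = 1002.757 − 1000 = 2.76‰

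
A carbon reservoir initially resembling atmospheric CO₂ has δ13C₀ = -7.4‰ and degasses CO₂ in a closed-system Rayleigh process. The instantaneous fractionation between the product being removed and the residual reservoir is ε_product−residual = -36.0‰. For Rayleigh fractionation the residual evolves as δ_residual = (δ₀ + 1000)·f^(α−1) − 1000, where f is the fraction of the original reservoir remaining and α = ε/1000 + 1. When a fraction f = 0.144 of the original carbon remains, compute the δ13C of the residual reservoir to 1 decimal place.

Rayleigh residual: δ_res = (δ₀ + 1000)·f^(α−1) − 1000
α = ε/1000 + 1 = 0.96400, so α − 1 = -0.03600
f^(α−1) = 0.144^(-0.03600) = 1.072257
δ_res = (-7.4 + 1000) × 1.072257 − 1000 = 1064.322 − 1000 = 64.32‰

64.3‰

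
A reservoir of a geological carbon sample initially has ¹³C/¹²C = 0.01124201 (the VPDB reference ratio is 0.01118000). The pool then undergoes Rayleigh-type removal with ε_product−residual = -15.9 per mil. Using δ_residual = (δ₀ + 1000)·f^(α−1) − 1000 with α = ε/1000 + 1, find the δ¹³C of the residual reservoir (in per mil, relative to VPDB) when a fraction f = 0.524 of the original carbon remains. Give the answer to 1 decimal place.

15.9 per mil

δ₀ = (0.01124201/0.01118000 − 1)×1000 = (1.005547 − 1)×1000 = 5.547 per mil
α − 1 = ε/1000 = -0.0159
f^(α−1) = 0.524^(-0.0159) = 1.010329
δ_res = (5.547 + 1000) × 1.010329 − 1000 = 1015.932 − 1000 = 15.93 per mil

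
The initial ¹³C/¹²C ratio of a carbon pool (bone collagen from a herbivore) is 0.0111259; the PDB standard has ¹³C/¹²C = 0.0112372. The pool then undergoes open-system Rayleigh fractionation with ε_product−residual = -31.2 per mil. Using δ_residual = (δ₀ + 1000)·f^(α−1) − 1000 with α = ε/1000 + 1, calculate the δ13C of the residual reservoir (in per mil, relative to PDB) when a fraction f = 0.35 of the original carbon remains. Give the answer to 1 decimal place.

23.1 per mil

δ₀ = (0.0111259/0.0112372 − 1)×1000 = (0.990095 − 1)×1000 = -9.905 per mil
α − 1 = ε/1000 = -0.0312
f^(α−1) = 0.35^(-0.0312) = 1.033297
δ_res = (-9.905 + 1000) × 1.033297 − 1000 = 1023.062 − 1000 = 23.06 per mil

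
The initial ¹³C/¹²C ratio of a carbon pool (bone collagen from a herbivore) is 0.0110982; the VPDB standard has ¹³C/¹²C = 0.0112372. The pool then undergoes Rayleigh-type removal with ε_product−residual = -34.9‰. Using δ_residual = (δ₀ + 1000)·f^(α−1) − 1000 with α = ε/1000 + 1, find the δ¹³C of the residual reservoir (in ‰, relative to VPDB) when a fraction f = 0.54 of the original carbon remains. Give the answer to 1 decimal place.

9.1‰

δ₀ = (0.0110982/0.0112372 − 1)×1000 = (0.987630 − 1)×1000 = -12.370‰
α − 1 = ε/1000 = -0.0349
f^(α−1) = 0.54^(-0.0349) = 1.021738
δ_res = (-12.370 + 1000) × 1.021738 − 1000 = 1009.099 − 1000 = 9.10‰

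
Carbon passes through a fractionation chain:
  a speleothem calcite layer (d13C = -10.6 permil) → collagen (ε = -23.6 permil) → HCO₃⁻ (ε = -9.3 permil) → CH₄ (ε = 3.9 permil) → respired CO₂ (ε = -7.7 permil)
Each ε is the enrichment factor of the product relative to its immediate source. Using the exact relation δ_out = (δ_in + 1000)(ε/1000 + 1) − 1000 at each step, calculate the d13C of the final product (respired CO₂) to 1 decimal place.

step 1: δ = (-10.60 + 1000)·(-23.6/1000 + 1) − 1000 = -33.95 permil
step 2: δ = (-33.95 + 1000)·(-9.3/1000 + 1) − 1000 = -42.93 permil
step 3: δ = (-42.93 + 1000)·(3.9/1000 + 1) − 1000 = -39.20 permil
step 4: δ = (-39.20 + 1000)·(-7.7/1000 + 1) − 1000 = -46.60 permil

-46.6 permil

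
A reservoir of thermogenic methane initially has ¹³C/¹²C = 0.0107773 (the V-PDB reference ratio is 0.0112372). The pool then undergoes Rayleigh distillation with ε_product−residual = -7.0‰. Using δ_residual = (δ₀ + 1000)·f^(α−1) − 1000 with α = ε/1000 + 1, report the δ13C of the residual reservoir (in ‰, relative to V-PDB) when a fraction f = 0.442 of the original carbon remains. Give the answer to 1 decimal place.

δ₀ = (0.0107773/0.0112372 − 1)×1000 = (0.959073 − 1)×1000 = -40.927‰
α − 1 = ε/1000 = -0.0070
f^(α−1) = 0.442^(-0.0070) = 1.005731
δ_res = (-40.927 + 1000) × 1.005731 − 1000 = 964.570 − 1000 = -35.43‰

-35.4‰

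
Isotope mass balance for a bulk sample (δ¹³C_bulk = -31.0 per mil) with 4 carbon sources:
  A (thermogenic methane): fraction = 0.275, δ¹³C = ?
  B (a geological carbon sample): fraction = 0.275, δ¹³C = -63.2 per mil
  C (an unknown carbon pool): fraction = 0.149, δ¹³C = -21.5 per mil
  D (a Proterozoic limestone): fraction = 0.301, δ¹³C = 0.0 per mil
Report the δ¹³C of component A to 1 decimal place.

-37.9 per mil

Isotope mass balance: δ_bulk = Σ fᵢ·δᵢ.
-31.0 = 0.275×δ_A + 0.275×(-63.2) + 0.149×(-21.5) + 0.301×(-0.0)
0.275·δ_A = -31.0 − (-20.584) = -10.416
δ_A = -10.416 / 0.275 = -37.88 per mil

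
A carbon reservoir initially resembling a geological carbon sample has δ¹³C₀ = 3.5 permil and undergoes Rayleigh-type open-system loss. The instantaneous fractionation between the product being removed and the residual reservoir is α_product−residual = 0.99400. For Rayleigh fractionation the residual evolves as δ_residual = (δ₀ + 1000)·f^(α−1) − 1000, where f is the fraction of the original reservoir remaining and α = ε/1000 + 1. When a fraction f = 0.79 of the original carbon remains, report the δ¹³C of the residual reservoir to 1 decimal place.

4.9 permil

Rayleigh residual: δ_res = (δ₀ + 1000)·f^(α−1) − 1000
α − 1 = -0.00600
f^(α−1) = 0.79^(-0.00600) = 1.001415
δ_res = (3.5 + 1000) × 1.001415 − 1000 = 1004.920 − 1000 = 4.92 permil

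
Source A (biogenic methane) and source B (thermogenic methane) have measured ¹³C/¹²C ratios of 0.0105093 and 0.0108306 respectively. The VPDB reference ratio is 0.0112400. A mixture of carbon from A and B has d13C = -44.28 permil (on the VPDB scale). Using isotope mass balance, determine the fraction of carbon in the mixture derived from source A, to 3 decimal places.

δ_A = (0.0105093/0.0112400 − 1)×1000 = (0.934991 − 1)×1000 = -65.009 permil
δ_B = (0.0108306/0.0112400 − 1)×1000 = (0.963577 − 1)×1000 = -36.423 permil
f_A = (δ_mix − δ_B)/(δ_A − δ_B) = (-44.28 − (-36.423))/(-65.009 − (-36.423))
f_A = -7.857 / -28.585 = 0.2748

0.275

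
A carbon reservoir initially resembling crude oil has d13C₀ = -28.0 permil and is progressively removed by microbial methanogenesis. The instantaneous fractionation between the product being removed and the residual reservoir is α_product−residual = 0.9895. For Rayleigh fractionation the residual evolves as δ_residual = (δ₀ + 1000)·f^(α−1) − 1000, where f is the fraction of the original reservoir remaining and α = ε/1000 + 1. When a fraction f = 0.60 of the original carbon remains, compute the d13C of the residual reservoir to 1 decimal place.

-22.8 permil

Rayleigh residual: δ_res = (δ₀ + 1000)·f^(α−1) − 1000
α − 1 = -0.01050
f^(α−1) = 0.60^(-0.01050) = 1.005378
δ_res = (-28.0 + 1000) × 1.005378 − 1000 = 977.227 − 1000 = -22.77 permil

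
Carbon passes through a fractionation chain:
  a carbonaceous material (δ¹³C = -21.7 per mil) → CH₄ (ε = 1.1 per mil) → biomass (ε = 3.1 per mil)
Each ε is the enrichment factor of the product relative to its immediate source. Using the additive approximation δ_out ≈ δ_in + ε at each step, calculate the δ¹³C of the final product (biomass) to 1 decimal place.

-17.5 per mil

step 1: δ ≈ -21.7 + (1.1) = -20.6 per mil
step 2: δ ≈ -20.6 + (3.1) = -17.5 per mil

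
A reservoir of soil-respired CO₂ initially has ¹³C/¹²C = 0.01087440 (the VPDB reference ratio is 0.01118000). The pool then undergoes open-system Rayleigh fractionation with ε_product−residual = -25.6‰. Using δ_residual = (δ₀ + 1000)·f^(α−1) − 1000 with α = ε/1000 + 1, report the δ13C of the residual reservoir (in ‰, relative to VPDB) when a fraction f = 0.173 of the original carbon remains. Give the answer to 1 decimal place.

δ₀ = (0.01087440/0.01118000 − 1)×1000 = (0.972665 − 1)×1000 = -27.335‰
α − 1 = ε/1000 = -0.0256
f^(α−1) = 0.173^(-0.0256) = 1.045938
δ_res = (-27.335 + 1000) × 1.045938 − 1000 = 1017.348 − 1000 = 17.35‰

17.3‰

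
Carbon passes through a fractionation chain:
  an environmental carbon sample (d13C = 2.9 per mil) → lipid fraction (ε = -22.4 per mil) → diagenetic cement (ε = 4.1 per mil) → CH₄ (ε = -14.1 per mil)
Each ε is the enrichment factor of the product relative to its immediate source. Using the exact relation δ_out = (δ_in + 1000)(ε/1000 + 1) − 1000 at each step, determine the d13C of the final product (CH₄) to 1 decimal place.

-29.4 per mil

step 1: δ = (2.90 + 1000)·(-22.4/1000 + 1) − 1000 = -19.56 per mil
step 2: δ = (-19.56 + 1000)·(4.1/1000 + 1) − 1000 = -15.55 per mil
step 3: δ = (-15.55 + 1000)·(-14.1/1000 + 1) − 1000 = -29.43 per mil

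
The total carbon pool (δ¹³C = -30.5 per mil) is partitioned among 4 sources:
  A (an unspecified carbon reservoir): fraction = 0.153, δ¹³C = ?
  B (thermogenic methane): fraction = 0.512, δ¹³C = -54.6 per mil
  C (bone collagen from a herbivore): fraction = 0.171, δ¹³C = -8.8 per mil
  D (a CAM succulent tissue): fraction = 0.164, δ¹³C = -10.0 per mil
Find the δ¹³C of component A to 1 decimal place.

3.9 per mil

Isotope mass balance: δ_bulk = Σ fᵢ·δᵢ.
-30.5 = 0.153×δ_A + 0.512×(-54.6) + 0.171×(-8.8) + 0.164×(-10.0)
0.153·δ_A = -30.5 − (-31.100) = 0.600
δ_A = 0.600 / 0.153 = 3.92 per mil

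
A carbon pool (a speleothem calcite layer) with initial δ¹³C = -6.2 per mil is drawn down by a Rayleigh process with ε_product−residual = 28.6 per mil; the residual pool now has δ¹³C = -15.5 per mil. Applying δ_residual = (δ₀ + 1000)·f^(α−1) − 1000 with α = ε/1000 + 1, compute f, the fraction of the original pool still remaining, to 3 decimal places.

α − 1 = ε/1000 = 0.0286
(δ_res + 1000)/(δ₀ + 1000) = (-15.5 + 1000)/(-6.2 + 1000) = 984.5/993.8 = 0.990642
f = 0.990642^(1/0.0286) = exp(ln(0.990642)/0.0286) = exp(-0.00940/0.0286)
f = exp(-0.3287) = 0.7198

0.720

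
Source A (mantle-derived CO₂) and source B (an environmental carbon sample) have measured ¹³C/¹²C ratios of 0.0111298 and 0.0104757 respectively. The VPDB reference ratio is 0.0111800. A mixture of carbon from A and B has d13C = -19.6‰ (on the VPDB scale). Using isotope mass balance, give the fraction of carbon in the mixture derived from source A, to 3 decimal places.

δ_A = (0.0111298/0.0111800 − 1)×1000 = (0.995510 − 1)×1000 = -4.490‰
δ_B = (0.0104757/0.0111800 − 1)×1000 = (0.937004 − 1)×1000 = -62.996‰
f_A = (δ_mix − δ_B)/(δ_A − δ_B) = (-19.6 − (-62.996))/(-4.490 − (-62.996))
f_A = 43.396 / 58.506 = 0.7417

0.742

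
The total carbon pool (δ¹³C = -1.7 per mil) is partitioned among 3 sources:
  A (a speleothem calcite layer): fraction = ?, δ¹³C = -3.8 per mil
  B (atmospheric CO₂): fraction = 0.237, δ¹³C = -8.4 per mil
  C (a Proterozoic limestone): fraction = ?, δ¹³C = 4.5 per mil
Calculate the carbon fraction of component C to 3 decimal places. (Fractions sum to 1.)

Let f_C and f_A be the unknown fractions; fractions sum to 1 so f_C + f_A = 0.763.
Mass balance: Σ fᵢ·δᵢ = δ_bulk ⇒ f_C·(4.5) + f_A·(-3.8) = -1.7 − (-1.991) = 0.291
Substitute f_A = 0.763 − f_C:
f_C·(4.5 − -3.8) = 0.291 − 0.763×(-3.8) = 3.190
f_C = 3.190 / 8.3 = 0.3844

0.384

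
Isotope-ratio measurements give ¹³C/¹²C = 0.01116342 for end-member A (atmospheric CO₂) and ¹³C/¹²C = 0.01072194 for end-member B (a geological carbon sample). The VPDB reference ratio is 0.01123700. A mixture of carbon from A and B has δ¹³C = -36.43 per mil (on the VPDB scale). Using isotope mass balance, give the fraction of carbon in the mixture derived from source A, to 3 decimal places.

δ_A = (0.01116342/0.01123700 − 1)×1000 = (0.993452 − 1)×1000 = -6.548 per mil
δ_B = (0.01072194/0.01123700 − 1)×1000 = (0.954164 − 1)×1000 = -45.836 per mil
f_A = (δ_mix − δ_B)/(δ_A − δ_B) = (-36.43 − (-45.836))/(-6.548 − (-45.836))
f_A = 9.406 / 39.288 = 0.2394

0.239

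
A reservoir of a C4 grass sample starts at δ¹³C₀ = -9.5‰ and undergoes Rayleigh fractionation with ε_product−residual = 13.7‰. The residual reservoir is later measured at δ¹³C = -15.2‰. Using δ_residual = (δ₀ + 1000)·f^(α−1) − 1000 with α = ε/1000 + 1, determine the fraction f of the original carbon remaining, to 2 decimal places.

α − 1 = ε/1000 = 0.0137
(δ_res + 1000)/(δ₀ + 1000) = (-15.2 + 1000)/(-9.5 + 1000) = 984.8/990.5 = 0.994245
f = 0.994245^(1/0.0137) = exp(ln(0.994245)/0.0137) = exp(-0.00577/0.0137)
f = exp(-0.4213) = 0.6562

0.66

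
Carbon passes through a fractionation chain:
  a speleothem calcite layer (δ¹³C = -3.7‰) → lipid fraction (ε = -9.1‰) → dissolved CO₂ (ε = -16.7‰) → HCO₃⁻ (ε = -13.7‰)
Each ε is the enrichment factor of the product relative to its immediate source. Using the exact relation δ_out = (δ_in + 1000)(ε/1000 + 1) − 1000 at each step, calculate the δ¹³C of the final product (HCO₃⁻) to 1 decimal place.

step 1: δ = (-3.70 + 1000)·(-9.1/1000 + 1) − 1000 = -12.77‰
step 2: δ = (-12.77 + 1000)·(-16.7/1000 + 1) − 1000 = -29.25‰
step 3: δ = (-29.25 + 1000)·(-13.7/1000 + 1) − 1000 = -42.55‰

-42.6‰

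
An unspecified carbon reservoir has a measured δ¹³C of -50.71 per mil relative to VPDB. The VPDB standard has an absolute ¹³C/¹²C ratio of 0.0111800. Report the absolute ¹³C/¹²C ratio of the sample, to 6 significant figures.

0.0106131

R_sample = R_standard × (δ¹³C/1000 + 1)
R_sample = 0.0111800 × (-50.71/1000 + 1) = 0.0111800 × 0.949290
R_sample = 0.0106131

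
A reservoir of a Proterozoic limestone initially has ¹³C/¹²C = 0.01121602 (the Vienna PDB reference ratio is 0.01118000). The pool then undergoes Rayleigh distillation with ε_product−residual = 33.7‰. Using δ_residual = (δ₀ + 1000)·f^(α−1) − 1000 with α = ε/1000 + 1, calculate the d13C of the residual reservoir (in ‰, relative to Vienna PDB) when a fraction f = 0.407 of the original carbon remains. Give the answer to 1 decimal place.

δ₀ = (0.01121602/0.01118000 − 1)×1000 = (1.003222 − 1)×1000 = 3.222‰
α − 1 = ε/1000 = 0.0337
f^(α−1) = 0.407^(0.0337) = 0.970160
δ_res = (3.222 + 1000) × 0.970160 − 1000 = 973.286 − 1000 = -26.71‰

-26.7‰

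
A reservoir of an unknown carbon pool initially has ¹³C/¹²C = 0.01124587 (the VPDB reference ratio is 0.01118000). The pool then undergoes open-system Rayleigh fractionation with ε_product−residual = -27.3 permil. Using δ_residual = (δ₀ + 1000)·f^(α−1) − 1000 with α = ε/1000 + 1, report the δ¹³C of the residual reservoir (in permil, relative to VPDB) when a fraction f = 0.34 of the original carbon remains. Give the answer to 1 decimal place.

36.0 permil

δ₀ = (0.01124587/0.01118000 − 1)×1000 = (1.005892 − 1)×1000 = 5.892 permil
α − 1 = ε/1000 = -0.0273
f^(α−1) = 0.34^(-0.0273) = 1.029889
δ_res = (5.892 + 1000) × 1.029889 − 1000 = 1035.957 − 1000 = 35.96 permil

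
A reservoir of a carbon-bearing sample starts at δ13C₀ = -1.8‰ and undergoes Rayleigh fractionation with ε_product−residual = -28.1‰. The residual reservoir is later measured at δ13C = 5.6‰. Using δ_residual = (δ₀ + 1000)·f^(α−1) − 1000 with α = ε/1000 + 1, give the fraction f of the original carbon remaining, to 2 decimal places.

0.77

α − 1 = ε/1000 = -0.0281
(δ_res + 1000)/(δ₀ + 1000) = (5.6 + 1000)/(-1.8 + 1000) = 1005.6/998.2 = 1.007413
f = 1.007413^(1/-0.0281) = exp(ln(1.007413)/-0.0281) = exp(0.00739/-0.0281)
f = exp(-0.2628) = 0.7689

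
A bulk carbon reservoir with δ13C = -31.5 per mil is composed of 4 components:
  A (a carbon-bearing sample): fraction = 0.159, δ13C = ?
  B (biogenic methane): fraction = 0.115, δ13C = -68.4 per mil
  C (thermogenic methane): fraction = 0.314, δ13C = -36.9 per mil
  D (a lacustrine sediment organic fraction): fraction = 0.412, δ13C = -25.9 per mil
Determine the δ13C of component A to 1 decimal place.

Isotope mass balance: δ_bulk = Σ fᵢ·δᵢ.
-31.5 = 0.159×δ_A + 0.115×(-68.4) + 0.314×(-36.9) + 0.412×(-25.9)
0.159·δ_A = -31.5 − (-30.123) = -1.377
δ_A = -1.377 / 0.159 = -8.66 per mil

-8.7 per mil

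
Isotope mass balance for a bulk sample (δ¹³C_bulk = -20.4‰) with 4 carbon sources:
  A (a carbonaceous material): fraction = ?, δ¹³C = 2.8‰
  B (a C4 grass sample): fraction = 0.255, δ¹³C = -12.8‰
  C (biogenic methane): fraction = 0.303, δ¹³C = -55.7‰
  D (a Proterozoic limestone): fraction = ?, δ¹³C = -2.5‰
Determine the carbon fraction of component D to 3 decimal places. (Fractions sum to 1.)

0.282

Let f_D and f_A be the unknown fractions; fractions sum to 1 so f_D + f_A = 0.442.
Mass balance: Σ fᵢ·δᵢ = δ_bulk ⇒ f_D·(-2.5) + f_A·(2.8) = -20.4 − (-20.141) = -0.259
Substitute f_A = 0.442 − f_D:
f_D·(-2.5 − 2.8) = -0.259 − 0.442×(2.8) = -1.497
f_D = -1.497 / -5.3 = 0.2824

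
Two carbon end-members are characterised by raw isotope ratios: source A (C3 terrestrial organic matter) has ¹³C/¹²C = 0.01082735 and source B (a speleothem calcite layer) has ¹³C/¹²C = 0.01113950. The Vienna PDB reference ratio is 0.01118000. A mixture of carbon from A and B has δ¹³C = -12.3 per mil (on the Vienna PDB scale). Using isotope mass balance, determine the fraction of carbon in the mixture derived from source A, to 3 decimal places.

0.311

δ_A = (0.01082735/0.01118000 − 1)×1000 = (0.968457 − 1)×1000 = -31.543 per mil
δ_B = (0.01113950/0.01118000 − 1)×1000 = (0.996377 − 1)×1000 = -3.623 per mil
f_A = (δ_mix − δ_B)/(δ_A − δ_B) = (-12.3 − (-3.623))/(-31.543 − (-3.623))
f_A = -8.677 / -27.920 = 0.3108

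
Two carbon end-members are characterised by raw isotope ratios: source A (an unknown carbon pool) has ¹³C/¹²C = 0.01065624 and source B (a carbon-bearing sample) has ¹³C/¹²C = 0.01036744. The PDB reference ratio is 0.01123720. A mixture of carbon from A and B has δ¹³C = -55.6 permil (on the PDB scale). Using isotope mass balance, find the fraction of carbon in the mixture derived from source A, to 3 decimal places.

δ_A = (0.01065624/0.01123720 − 1)×1000 = (0.948300 − 1)×1000 = -51.700 permil
δ_B = (0.01036744/0.01123720 − 1)×1000 = (0.922600 − 1)×1000 = -77.400 permil
f_A = (δ_mix − δ_B)/(δ_A − δ_B) = (-55.6 − (-77.400))/(-51.700 − (-77.400))
f_A = 21.800 / 25.700 = 0.8482

0.848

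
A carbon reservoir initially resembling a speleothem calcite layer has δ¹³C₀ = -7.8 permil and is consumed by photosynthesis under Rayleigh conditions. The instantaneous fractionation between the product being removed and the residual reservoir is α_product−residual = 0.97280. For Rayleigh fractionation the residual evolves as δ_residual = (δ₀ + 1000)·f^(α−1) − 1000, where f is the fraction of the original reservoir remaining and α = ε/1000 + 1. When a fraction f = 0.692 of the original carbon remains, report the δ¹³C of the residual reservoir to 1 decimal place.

Rayleigh residual: δ_res = (δ₀ + 1000)·f^(α−1) − 1000
α − 1 = -0.02720
f^(α−1) = 0.692^(-0.02720) = 1.010065
δ_res = (-7.8 + 1000) × 1.010065 − 1000 = 1002.186 − 1000 = 2.19 permil

2.2 permil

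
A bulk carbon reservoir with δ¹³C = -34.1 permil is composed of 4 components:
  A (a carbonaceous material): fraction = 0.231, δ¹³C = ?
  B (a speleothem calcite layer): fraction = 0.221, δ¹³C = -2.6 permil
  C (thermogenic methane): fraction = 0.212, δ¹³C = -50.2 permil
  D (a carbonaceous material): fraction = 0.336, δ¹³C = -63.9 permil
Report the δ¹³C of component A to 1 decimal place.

Isotope mass balance: δ_bulk = Σ fᵢ·δᵢ.
-34.1 = 0.231×δ_A + 0.221×(-2.6) + 0.212×(-50.2) + 0.336×(-63.9)
0.231·δ_A = -34.1 − (-32.687) = -1.413
δ_A = -1.413 / 0.231 = -6.12 permil

-6.1 permil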